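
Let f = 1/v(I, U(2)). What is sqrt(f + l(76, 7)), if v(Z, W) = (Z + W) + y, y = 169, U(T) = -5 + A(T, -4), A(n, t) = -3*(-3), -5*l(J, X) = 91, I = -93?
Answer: I*sqrt(291)/4 ≈ 4.2647*I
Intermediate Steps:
l(J, X) = -91/5 (l(J, X) = -1/5*91 = -91/5)
A(n, t) = 9
U(T) = 4 (U(T) = -5 + 9 = 4)
v(Z, W) = 169 + W + Z (v(Z, W) = (Z + W) + 169 = (W + Z) + 169 = 169 + W + Z)
f = 1/80 (f = 1/(169 + 4 - 93) = 1/80 ≈ 0.012500)
sqrt(f + l(76, 7)) = sqrt(1/80 - 91/5) = sqrt(-291/16) = I*sqrt(291)/4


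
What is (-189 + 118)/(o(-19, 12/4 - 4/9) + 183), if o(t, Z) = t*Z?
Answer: -639/1210 ≈ -0.52810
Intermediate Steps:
o(t, Z) = Z*t
(-189 + 118)/(o(-19, 12/4 - 4/9) + 183) = (-189 + 118)/((12/4 - 4/9)*(-19) + 183) = -71/((12*(¼) - 4*⅑)*(-19) + 183) = -71/((3 - 4/9)*(-19) + 183) = -71/((23/9)*(-19) + 183) = -71/(-437/9 + 183) = -71/1210/9 = -71*9/1210 = -639/1210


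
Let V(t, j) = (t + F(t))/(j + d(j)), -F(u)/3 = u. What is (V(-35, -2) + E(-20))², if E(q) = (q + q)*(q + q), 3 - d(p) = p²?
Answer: 22372900/9 ≈ 2.4859e+6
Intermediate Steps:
F(u) = -3*u
d(p) = 3 - p²
V(t, j) = -2*t/(3 + j - j²) (V(t, j) = (t - 3*t)/(j + (3 - j²)) = (-2*t)/(3 + j - j²) = -2*t/(3 + j - j²))
E(q) = 4*q² (E(q) = (2*q)*(2*q) = 4*q²)
(V(-35, -2) + E(-20))² = (2*(-35)/(-3 + (-2)² - 1*(-2)) + 4*(-20)²)² = (2*(-35)/(-3 + 4 + 2) + 4*400)² = (2*(-35)/3 + 1600)² = (2*(-35)*(⅓) + 1600)² = (-70/3 + 1600)² = (4730/3)² = 22372900/9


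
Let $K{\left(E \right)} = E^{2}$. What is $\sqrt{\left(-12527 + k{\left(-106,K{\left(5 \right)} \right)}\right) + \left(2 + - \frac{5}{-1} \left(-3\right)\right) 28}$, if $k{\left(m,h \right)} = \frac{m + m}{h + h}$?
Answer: $\frac{i \sqrt{322381}}{5} \approx 113.56 i$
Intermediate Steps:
$k{\left(m,h \right)} = \frac{m}{h}$ ($k{\left(m,h \right)} = \frac{2 m}{2 h} = 2 m \frac{1}{2 h} = \frac{m}{h}$)
$\sqrt{\left(-12527 + k{\left(-106,K{\left(5 \right)} \right)}\right) + \left(2 + - \frac{5}{-1} \left(-3\right)\right) 28} = \sqrt{\left(-12527 - \frac{106}{5^{2}}\right) + \left(2 + - \frac{5}{-1} \left(-3\right)\right) 28} = \sqrt{\left(-12527 - \frac{106}{25}\right) + \left(2 + \left(-5\right) \left(-1\right) \left(-3\right)\right) 28} = \sqrt{\left(-12527 - \frac{106}{25}\right) + \left(2 + 5 \left(-3\right)\right) 28} = \sqrt{\left(-12527 - \frac{106}{25}\right) + \left(2 - 15\right) 28} = \sqrt{- \frac{313281}{25} - 364} = \sqrt{- \frac{322381}{25}} = \frac{i \sqrt{322381}}{5}$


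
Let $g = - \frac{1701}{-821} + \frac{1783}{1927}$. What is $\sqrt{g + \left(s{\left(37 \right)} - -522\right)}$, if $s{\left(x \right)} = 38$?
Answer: $\frac{\sqrt{1409145795425730}}{1582067} \approx 23.728$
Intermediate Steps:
$g = \frac{4741670}{1582067}$ ($g = \left(-1701\right) \left(- \frac{1}{821}\right) + 1783 \cdot \frac{1}{1927} = \frac{1701}{821} + \frac{1783}{1927} = \frac{4741670}{1582067} \approx 2.9971$)
$\sqrt{g + \left(s{\left(37 \right)} - -522\right)} = \sqrt{\frac{4741670}{1582067} + \left(38 - -522\right)} = \sqrt{\frac{4741670}{1582067} + \left(38 + 522\right)} = \sqrt{\frac{4741670}{1582067} + 560} = \sqrt{\frac{890699190}{1582067}} = \frac{\sqrt{1409145795425730}}{1582067}$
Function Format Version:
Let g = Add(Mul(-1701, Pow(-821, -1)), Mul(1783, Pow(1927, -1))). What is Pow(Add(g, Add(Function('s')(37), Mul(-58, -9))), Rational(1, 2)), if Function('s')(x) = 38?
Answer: Mul(Rational(1, 1582067), Pow(1409145795425730, Rational(1, 2))) ≈ 23.728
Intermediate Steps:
g = Rational(4741670, 1582067) (g = Add(Mul(-1701, Rational(-1, 821)), Mul(1783, Rational(1, 1927))) = Add(Rational(1701, 821), Rational(1783, 1927)) = Rational(4741670, 1582067) ≈ 2.9971)
Pow(Add(g, Add(Function('s')(37), Mul(-58, -9))), Rational(1, 2)) = Pow(Add(Rational(4741670, 1582067), Add(38, Mul(-58, -9))), Rational(1, 2)) = Pow(Add(Rational(4741670, 1582067), Add(38, 522)), Rational(1, 2)) = Pow(Add(Rational(4741670, 1582067), 560), Rational(1, 2)) = Pow(Rational(890699190, 1582067), Rational(1, 2)) = Mul(Rational(1, 1582067), Pow(1409145795425730, Rational(1, 2)))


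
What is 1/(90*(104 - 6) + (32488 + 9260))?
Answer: 1/50568 ≈ 1.9775e-5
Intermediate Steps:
1/(90*(104 - 6) + (32488 + 9260)) = 1/(90*98 + 41748) = 1/(8820 + 41748) = 1/50568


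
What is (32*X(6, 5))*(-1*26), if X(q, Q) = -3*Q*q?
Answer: 74880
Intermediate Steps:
X(q, Q) = -3*Q*q
(32*X(6, 5))*(-1*26) = (32*(-3*5*6))*(-1*26) = (32*(-90))*(-26) = -2880*(-26) = 74880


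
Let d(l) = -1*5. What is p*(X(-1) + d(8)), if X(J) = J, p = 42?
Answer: -252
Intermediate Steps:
d(l) = -5
p*(X(-1) + d(8)) = 42*(-1 - 5) = 42*(-6) = -252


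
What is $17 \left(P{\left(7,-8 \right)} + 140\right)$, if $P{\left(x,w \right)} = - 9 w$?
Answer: $3604$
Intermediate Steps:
$17 \left(P{\left(7,-8 \right)} + 140\right) = 17 \left(\left(-9\right) \left(-8\right) + 140\right) = 17 \left(72 + 140\right) = 17 \cdot 212 = 3604$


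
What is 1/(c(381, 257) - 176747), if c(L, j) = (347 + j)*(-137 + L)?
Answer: -1/29371 ≈ -3.4047e-5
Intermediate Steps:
c(L, j) = (-137 + L)*(347 + j)
1/(c(381, 257) - 176747) = 1/((-47539 - 137*257 + 347*381 + 381*257) - 176747) = 1/((-47539 - 35209 + 132207 + 97917) - 176747) = 1/(147376 - 176747) = 1/(-29371) = -1/29371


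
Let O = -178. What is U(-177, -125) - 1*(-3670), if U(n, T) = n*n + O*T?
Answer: 57249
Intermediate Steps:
U(n, T) = n**2 - 178*T (U(n, T) = n*n - 178*T = n**2 - 178*T)
U(-177, -125) - 1*(-3670) = ((-177)**2 - 178*(-125)) - 1*(-3670) = (31329 + 22250) + 3670 = 53579 + 3670 = 57249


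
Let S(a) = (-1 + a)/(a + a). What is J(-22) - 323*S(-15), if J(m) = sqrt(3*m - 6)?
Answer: -2584/15 + 6*I*sqrt(2) ≈ -172.27 + 8.4853*I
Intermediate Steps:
J(m) = sqrt(-6 + 3*m)
S(a) = (-1 + a)/(2*a) (S(a) = (-1 + a)/((2*a)) = (-1 + a)*(1/(2*a)) = (-1 + a)/(2*a))
J(-22) - 323*S(-15) = sqrt(-6 + 3*(-22)) - 323*(-1 - 15)/(2*(-15)) = sqrt(-6 - 66) - 323*(-1)*(-16)/(2*15) = sqrt(-72) - 323*8/15 = 6*I*sqrt(2) - 2584/15 = -2584/15 + 6*I*sqrt(2)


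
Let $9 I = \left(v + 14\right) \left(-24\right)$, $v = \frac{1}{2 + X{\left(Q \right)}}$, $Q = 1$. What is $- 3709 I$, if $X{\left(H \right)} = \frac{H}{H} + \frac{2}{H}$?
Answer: $\frac{2106712}{15} \approx 1.4045 \cdot 10^{5}$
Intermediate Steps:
$X{\left(H \right)} = 1 + \frac{2}{H}$
$v = \frac{1}{5}$ ($v = \frac{1}{2 + \frac{2 + 1}{1}} = \frac{1}{2 + 1 \cdot 3} = \frac{1}{2 + 3} = \frac{1}{5} \approx 0.2$)
$I = - \frac{568}{15}$ ($I = \frac{\left(\frac{1}{5} + 14\right) \left(-24\right)}{9} = \frac{\frac{71}{5} \left(-24\right)}{9} = \frac{1}{9} \left(- \frac{1704}{5}\right) = - \frac{568}{15} \approx -37.867$)
$- 3709 I = \left(-3709\right) \left(- \frac{568}{15}\right) = \frac{2106712}{15}$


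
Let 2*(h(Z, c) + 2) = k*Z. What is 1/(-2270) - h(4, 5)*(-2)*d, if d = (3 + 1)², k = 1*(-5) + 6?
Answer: -1/2270 ≈ -0.00044053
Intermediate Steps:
k = 1 (k = -5 + 6 = 1)
d = 16 (d = 4² = 16)
h(Z, c) = -2 + Z/2 (h(Z, c) = -2 + (1*Z)/2 = -2 + Z/2)
1/(-2270) - h(4, 5)*(-2)*d = 1/(-2270) - (-2 + (½)*4)*(-2)*16 = -1/2270 - (-2 + 2)*(-2)*16 = -1/2270 - 0*(-2)*16 = -1/2270 - 0*16 = -1/2270 - 1*0 = -1/2270 + 0 = -1/2270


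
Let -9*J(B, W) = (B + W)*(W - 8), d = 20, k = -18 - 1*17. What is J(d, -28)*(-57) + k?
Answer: 1789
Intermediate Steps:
k = -35 (k = -18 - 17 = -35)
J(B, W) = -(-8 + W)*(B + W)/9 (J(B, W) = -(B + W)*(W - 8)/9 = -(B + W)*(-8 + W)/9 = -(-8 + W)*(B + W)/9)
J(d, -28)*(-57) + k = (-1/9*(-28)**2 + (8/9)*20 + (8/9)*(-28) - 1/9*20*(-28))*(-57) - 35 = (-1/9*784 + 160/9 - 224/9 + 560/9)*(-57) - 35 = (-784/9 + 160/9 - 224/9 + 560/9)*(-57) - 35 = -32*(-57) - 35 = 1824 - 35 = 1789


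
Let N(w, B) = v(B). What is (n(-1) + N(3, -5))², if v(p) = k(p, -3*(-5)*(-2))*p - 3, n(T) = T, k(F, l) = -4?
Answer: 256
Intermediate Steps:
v(p) = -3 - 4*p (v(p) = -4*p - 3 = -3 - 4*p)
N(w, B) = -3 - 4*B
(n(-1) + N(3, -5))² = (-1 + (-3 - 4*(-5)))² = (-1 + (-3 + 20))² = (-1 + 17)² = 16² = 256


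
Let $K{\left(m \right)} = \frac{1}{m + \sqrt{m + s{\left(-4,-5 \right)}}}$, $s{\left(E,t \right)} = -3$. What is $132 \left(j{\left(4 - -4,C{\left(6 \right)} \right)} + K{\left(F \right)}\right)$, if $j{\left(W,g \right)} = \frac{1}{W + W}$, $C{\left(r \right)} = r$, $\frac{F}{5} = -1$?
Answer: $\frac{33 \left(- 11 i + 2 \sqrt{2}\right)}{4 \left(2 \sqrt{2} + 5 i\right)} \approx -11.75 - 11.314 i$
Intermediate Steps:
$F = -5$ ($F = 5 \left(-1\right) = -5$)
$j{\left(W,g \right)} = \frac{1}{2 W}$
$K{\left(m \right)} = \frac{1}{m + \sqrt{-3 + m}}$ ($K{\left(m \right)} = \frac{1}{m + \sqrt{m - 3}} = \frac{1}{m + \sqrt{-3 + m}}$)
$132 \left(j{\left(4 - -4,C{\left(6 \right)} \right)} + K{\left(F \right)}\right) = 132 \left(\frac{1}{2 \left(4 - -4\right)} + \frac{1}{-5 + \sqrt{-3 - 5}}\right) = 132 \left(\frac{1}{2 \left(4 + 4\right)} + \frac{1}{-5 + \sqrt{-8}}\right) = 132 \left(\frac{1}{2 \cdot 8} + \frac{1}{-5 + 2 i \sqrt{2}}\right) = 132 \left(\frac{1}{2} \cdot \frac{1}{8} + \frac{1}{-5 + 2 i \sqrt{2}}\right) = 132 \left(\frac{1}{16} + \frac{1}{-5 + 2 i \sqrt{2}}\right) = \frac{33}{4} + \frac{132}{-5 + 2 i \sqrt{2}}$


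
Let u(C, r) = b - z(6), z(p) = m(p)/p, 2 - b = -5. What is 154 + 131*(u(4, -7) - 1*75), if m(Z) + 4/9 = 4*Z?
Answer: -250244/27 ≈ -9268.3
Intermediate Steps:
b = 7 (b = 2 - 1*(-5) = 2 + 5 = 7)
m(Z) = -4/9 + 4*Z
z(p) = (-4/9 + 4*p)/p
u(C, r) = 83/27 (u(C, r) = 7 - (4 - 4/9/6) = 7 - (4 - 4/9*⅙) = 7 - (4 - 2/27) = 7 - 1*106/27 = 7 - 106/27 = 83/27)
154 + 131*(u(4, -7) - 1*75) = 154 + 131*(83/27 - 1*75) = 154 + 131*(83/27 - 75) = 154 + 131*(-1942/27) = 154 - 254402/27 = -250244/27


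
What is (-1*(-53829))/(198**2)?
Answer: 5981/4356 ≈ 1.3730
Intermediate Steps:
(-1*(-53829))/(198**2) = 53829/39204 = 53829*(1/39204) = 5981/4356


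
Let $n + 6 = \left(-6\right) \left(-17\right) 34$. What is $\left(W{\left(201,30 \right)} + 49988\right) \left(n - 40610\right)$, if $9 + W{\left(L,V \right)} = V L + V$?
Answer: $-2081736772$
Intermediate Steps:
$n = 3462$ ($n = -6 + \left(-6\right) \left(-17\right) 34 = -6 + 102 \cdot 34 = -6 + 3468 = 3462$)
$W{\left(L,V \right)} = -9 + V + L V$ ($W{\left(L,V \right)} = -9 + \left(V L + V\right) = -9 + \left(L V + V\right) = -9 + \left(V + L V\right) = -9 + V + L V$)
$\left(W{\left(201,30 \right)} + 49988\right) \left(n - 40610\right) = \left(\left(-9 + 30 + 201 \cdot 30\right) + 49988\right) \left(3462 - 40610\right) = \left(\left(-9 + 30 + 6030\right) + 49988\right) \left(-37148\right) = \left(6051 + 49988\right) \left(-37148\right) = 56039 \left(-37148\right) = -2081736772$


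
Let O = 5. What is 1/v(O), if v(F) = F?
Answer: ⅕ ≈ 0.20000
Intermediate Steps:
1/v(O) = 1/5 = ⅕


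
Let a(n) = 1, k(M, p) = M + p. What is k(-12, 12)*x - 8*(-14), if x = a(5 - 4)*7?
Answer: 112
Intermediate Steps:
x = 7 (x = 1*7 = 7)
k(-12, 12)*x - 8*(-14) = (-12 + 12)*7 - 8*(-14) = 0*7 + 112 = 0 + 112 = 112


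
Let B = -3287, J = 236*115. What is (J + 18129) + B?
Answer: 41982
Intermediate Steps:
J = 27140
(J + 18129) + B = (27140 + 18129) - 3287 = 45269 - 3287 = 41982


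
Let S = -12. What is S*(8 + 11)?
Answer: -228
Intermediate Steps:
S*(8 + 11) = -12*(8 + 11) = -12*19 = -228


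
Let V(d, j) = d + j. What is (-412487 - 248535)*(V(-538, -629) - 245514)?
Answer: 163061567982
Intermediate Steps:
(-412487 - 248535)*(V(-538, -629) - 245514) = (-412487 - 248535)*((-538 - 629) - 245514) = -661022*(-1167 - 245514) = -661022*(-246681) = 163061567982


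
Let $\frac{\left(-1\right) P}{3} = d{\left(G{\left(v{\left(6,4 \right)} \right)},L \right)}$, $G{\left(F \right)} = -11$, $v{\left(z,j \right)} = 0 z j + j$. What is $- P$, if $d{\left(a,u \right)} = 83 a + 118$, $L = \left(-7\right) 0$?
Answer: $-2385$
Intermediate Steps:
$v{\left(z,j \right)} = j$ ($v{\left(z,j \right)} = 0 j + j = 0 + j = j$)
$L = 0$
$d{\left(a,u \right)} = 118 + 83 a$
$P = 2385$ ($P = - 3 \left(118 + 83 \left(-11\right)\right) = - 3 \left(118 - 913\right) = \left(-3\right) \left(-795\right) = 2385$)
$- P = \left(-1\right) 2385 = -2385$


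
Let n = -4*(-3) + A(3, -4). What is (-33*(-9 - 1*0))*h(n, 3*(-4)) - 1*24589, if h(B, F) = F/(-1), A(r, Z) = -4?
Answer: -21025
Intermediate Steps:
n = 8 (n = -4*(-3) - 4 = 12 - 4 = 8)
h(B, F) = -F (h(B, F) = F*(-1) = -F)
(-33*(-9 - 1*0))*h(n, 3*(-4)) - 1*24589 = (-33*(-9 - 1*0))*(-3*(-4)) - 1*24589 = (-33*(-9 + 0))*(-1*(-12)) - 24589 = -33*(-9)*12 - 24589 = 297*12 - 24589 = 3564 - 24589 = -21025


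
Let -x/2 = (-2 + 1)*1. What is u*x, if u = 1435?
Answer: 2870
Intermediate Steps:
x = 2 (x = -2*(-2 + 1) = -(-2) = -2*(-1) = 2)
u*x = 1435*2 = 2870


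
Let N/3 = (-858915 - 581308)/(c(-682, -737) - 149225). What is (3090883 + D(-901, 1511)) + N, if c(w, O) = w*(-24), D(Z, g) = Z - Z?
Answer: 410649763400/132857 ≈ 3.0909e+6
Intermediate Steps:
D(Z, g) = 0
c(w, O) = -24*w
N = 4320669/132857 (N = 3*((-858915 - 581308)/(-24*(-682) - 149225)) = 3*(-1440223/(16368 - 149225)) = 3*(-1440223/(-132857)) = 3*(-1440223*(-1/132857)) = 3*(1440223/132857) = 4320669/132857 ≈ 32.521)
(3090883 + D(-901, 1511)) + N = (3090883 + 0) + 4320669/132857 = 3090883 + 4320669/132857 = 410649763400/132857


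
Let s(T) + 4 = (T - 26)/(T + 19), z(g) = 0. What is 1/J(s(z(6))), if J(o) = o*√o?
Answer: 19*I*√1938/10404 ≈ 0.080395*I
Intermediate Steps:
s(T) = -4 + (-26 + T)/(19 + T) (s(T) = -4 + (T - 26)/(T + 19) = -4 + (-26 + T)/(19 + T))
J(o) = o^(3/2)
1/J(s(z(6))) = 1/((3*(-34 - 1*0)/(19 + 0))^(3/2)) = 1/((3*(-34 + 0)/19)^(3/2)) = 1/((3*(1/19)*(-34))^(3/2)) = 1/((-102/19)^(3/2)) = 1/(-102*I*√1938/361) = 19*I*√1938/10404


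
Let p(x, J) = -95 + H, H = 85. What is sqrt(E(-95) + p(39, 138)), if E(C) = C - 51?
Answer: 2*I*sqrt(39) ≈ 12.49*I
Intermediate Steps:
p(x, J) = -10 (p(x, J) = -95 + 85 = -10)
E(C) = -51 + C
sqrt(E(-95) + p(39, 138)) = sqrt((-51 - 95) - 10) = sqrt(-146 - 10) = sqrt(-156) = 2*I*sqrt(39)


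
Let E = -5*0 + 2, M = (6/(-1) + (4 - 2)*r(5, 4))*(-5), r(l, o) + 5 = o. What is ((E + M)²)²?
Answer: 3111696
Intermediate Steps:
r(l, o) = -5 + o
M = 40 (M = (6/(-1) + (4 - 2)*(-5 + 4))*(-5) = (6*(-1) + 2*(-1))*(-5) = (-6 - 2)*(-5) = -8*(-5) = 40)
E = 2 (E = 0 + 2 = 2)
((E + M)²)² = ((2 + 40)²)² = (42²)² = 1764² = 3111696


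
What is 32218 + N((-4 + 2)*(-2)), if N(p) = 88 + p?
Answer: 32310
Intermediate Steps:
32218 + N((-4 + 2)*(-2)) = 32218 + (88 + (-4 + 2)*(-2)) = 32218 + (88 - 2*(-2)) = 32218 + (88 + 4) = 32218 + 92 = 32310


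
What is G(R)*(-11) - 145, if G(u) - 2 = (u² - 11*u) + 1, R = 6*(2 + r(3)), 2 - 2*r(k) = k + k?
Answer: -178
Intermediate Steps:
r(k) = 1 - k (r(k) = 1 - (k + k)/2 = 1 - k)
R = 0 (R = 6*(2 + (1 - 1*3)) = 6*(2 + (1 - 3)) = 6*(2 - 2) = 6*0 = 0)
G(u) = 3 + u² - 11*u (G(u) = 2 + ((u² - 11*u) + 1) = 2 + (1 + u² - 11*u) = 3 + u² - 11*u)
G(R)*(-11) - 145 = (3 + 0² - 11*0)*(-11) - 145 = (3 + 0 + 0)*(-11) - 145 = 3*(-11) - 145 = -33 - 145 = -178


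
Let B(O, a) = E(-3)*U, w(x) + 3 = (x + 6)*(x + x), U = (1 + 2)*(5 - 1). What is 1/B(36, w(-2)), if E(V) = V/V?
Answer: 1/12 ≈ 0.083333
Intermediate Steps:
E(V) = 1
U = 12 (U = 3*4 = 12)
w(x) = -3 + 2*x*(6 + x) (w(x) = -3 + (x + 6)*(x + x) = -3 + (6 + x)*(2*x) = -3 + 2*x*(6 + x))
B(O, a) = 12 (B(O, a) = 1*12 = 12)
1/B(36, w(-2)) = 1/12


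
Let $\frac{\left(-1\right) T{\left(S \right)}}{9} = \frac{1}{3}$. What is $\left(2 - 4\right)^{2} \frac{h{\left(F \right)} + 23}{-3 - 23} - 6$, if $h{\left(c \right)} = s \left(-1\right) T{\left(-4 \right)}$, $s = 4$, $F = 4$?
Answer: $- \frac{148}{13} \approx -11.385$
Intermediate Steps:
$T{\left(S \right)} = -3$ ($T{\left(S \right)} = - \frac{9}{3} = \left(-9\right) \frac{1}{3} = -3$)
$h{\left(c \right)} = 12$ ($h{\left(c \right)} = 4 \left(-1\right) \left(-3\right) = \left(-4\right) \left(-3\right) = 12$)
$\left(2 - 4\right)^{2} \frac{h{\left(F \right)} + 23}{-3 - 23} - 6 = \left(2 - 4\right)^{2} \frac{12 + 23}{-3 - 23} - 6 = \left(-2\right)^{2} \frac{35}{-26} - 6 = 4 \cdot 35 \left(- \frac{1}{26}\right) - 6 = 4 \left(- \frac{35}{26}\right) - 6 = - \frac{70}{13} - 6 = - \frac{148}{13}$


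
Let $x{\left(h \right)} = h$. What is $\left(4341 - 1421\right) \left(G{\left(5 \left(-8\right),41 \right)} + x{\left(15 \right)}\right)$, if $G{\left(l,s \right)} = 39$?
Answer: $157680$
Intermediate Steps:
$\left(4341 - 1421\right) \left(G{\left(5 \left(-8\right),41 \right)} + x{\left(15 \right)}\right) = \left(4341 - 1421\right) \left(39 + 15\right) = 2920 \cdot 54 = 157680$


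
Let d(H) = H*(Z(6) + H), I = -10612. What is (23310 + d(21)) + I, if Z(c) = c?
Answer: 13265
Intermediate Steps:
d(H) = H*(6 + H)
(23310 + d(21)) + I = (23310 + 21*(6 + 21)) - 10612 = (23310 + 21*27) - 10612 = (23310 + 567) - 10612 = 23877 - 10612 = 13265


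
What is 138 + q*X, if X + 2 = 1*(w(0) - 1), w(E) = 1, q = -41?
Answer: 220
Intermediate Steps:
X = -2 (X = -2 + 1*(1 - 1) = -2 + 1*0 = -2 + 0 = -2)
138 + q*X = 138 - 41*(-2) = 138 + 82 = 220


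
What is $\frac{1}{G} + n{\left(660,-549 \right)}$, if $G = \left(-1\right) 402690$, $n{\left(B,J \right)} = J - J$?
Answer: $- \frac{1}{402690} \approx -2.4833 \cdot 10^{-6}$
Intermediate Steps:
$n{\left(B,J \right)} = 0$
$G = -402690$
$\frac{1}{G} + n{\left(660,-549 \right)} = \frac{1}{-402690} + 0 = - \frac{1}{402690} + 0 = - \frac{1}{402690}$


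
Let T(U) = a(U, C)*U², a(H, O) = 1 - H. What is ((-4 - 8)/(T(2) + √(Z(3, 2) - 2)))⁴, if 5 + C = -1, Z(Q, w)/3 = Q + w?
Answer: 20736/(4 - √13)⁴ ≈ 8.5657e+5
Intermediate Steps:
Z(Q, w) = 3*Q + 3*w (Z(Q, w) = 3*(Q + w) = 3*Q + 3*w)
C = -6 (C = -5 - 1 = -6)
T(U) = U²*(1 - U) (T(U) = (1 - U)*U² = U²*(1 - U))
((-4 - 8)/(T(2) + √(Z(3, 2) - 2)))⁴ = ((-4 - 8)/(2²*(1 - 1*2) + √((3*3 + 3*2) - 2)))⁴ = (-12/(4*(1 - 2) + √((9 + 6) - 2)))⁴ = (-12/(4*(-1) + √(15 - 2)))⁴ = (-12/(-4 + √13))⁴ = 20736/(-4 + √13)⁴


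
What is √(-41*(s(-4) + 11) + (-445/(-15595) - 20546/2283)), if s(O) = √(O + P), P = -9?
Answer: √(-23322389793242178 - 2078865678471489*I*√13)/7120677 ≈ 3.4038 - 21.715*I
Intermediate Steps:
s(O) = √(-9 + O) (s(O) = √(O - 9) = √(-9 + O))
√(-41*(s(-4) + 11) + (-445/(-15595) - 20546/2283)) = √(-41*(√(-9 - 4) + 11) + (-445/(-15595) - 20546/2283)) = √(-41*(√(-13) + 11) + (-445*(-1/15595) - 20546*1/2283)) = √(-41*(I*√13 + 11) + (89/3119 - 20546/2283)) = √(-41*(11 + I*√13) - 63879787/7120677) = √((-451 - 41*I*√13) - 63879787/7120677) = √(-3275305114/7120677 - 41*I*√13)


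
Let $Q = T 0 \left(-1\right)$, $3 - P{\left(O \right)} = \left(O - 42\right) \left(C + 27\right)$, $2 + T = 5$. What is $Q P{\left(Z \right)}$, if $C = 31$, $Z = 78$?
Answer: $0$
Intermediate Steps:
$T = 3$ ($T = -2 + 5 = 3$)
$P{\left(O \right)} = 2439 - 58 O$ ($P{\left(O \right)} = 3 - \left(O - 42\right) \left(31 + 27\right) = 3 - \left(-42 + O\right) 58 = 3 - \left(-2436 + 58 O\right) = 2439 - 58 O$)
$Q = 0$ ($Q = 3 \cdot 0 \left(-1\right) = 0 \left(-1\right) = 0$)
$Q P{\left(Z \right)} = 0 \left(2439 - 4524\right) = 0 \left(-2085\right) = 0$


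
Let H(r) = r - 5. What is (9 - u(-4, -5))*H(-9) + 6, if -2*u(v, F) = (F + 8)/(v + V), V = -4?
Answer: -939/8 ≈ -117.38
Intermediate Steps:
H(r) = -5 + r
u(v, F) = -(8 + F)/(2*(-4 + v)) (u(v, F) = -(F + 8)/(2*(v - 4)) = -(8 + F)/(2*(-4 + v)))
(9 - u(-4, -5))*H(-9) + 6 = (9 - (-8 - 1*(-5))/(2*(-4 - 4)))*(-5 - 9) + 6 = (9 - (-8 + 5)/(2*(-8)))*(-14) + 6 = (9 - (-1)*(-3)/(2*8))*(-14) + 6 = (9 - 1*3/16)*(-14) + 6 = (9 - 3/16)*(-14) + 6 = (141/16)*(-14) + 6 = -987/8 + 6 = -939/8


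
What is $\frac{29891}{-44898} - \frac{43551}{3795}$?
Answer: $- \frac{689596381}{56795970} \approx -12.142$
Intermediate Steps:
$\frac{29891}{-44898} - \frac{43551}{3795} = 29891 \left(- \frac{1}{44898}\right) - \frac{14517}{1265} = - \frac{29891}{44898} - \frac{14517}{1265} = - \frac{689596381}{56795970}$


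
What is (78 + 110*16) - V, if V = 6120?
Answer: -4282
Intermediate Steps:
(78 + 110*16) - V = (78 + 110*16) - 1*6120 = (78 + 1760) - 6120 = 1838 - 6120 = -4282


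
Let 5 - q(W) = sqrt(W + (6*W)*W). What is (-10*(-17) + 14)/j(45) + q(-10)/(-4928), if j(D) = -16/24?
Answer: -1360133/4928 + sqrt(590)/4928 ≈ -276.00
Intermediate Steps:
q(W) = 5 - sqrt(W + 6*W**2) (q(W) = 5 - sqrt(W + (6*W)*W) = 5 - sqrt(W + 6*W**2))
j(D) = -2/3 (j(D) = -16*1/24 = -2/3)
(-10*(-17) + 14)/j(45) + q(-10)/(-4928) = (-10*(-17) + 14)/(-2/3) + (5 - sqrt(-10*(1 + 6*(-10))))/(-4928) = (170 + 14)*(-3/2) + (5 - sqrt(-10*(1 - 60)))*(-1/4928) = 184*(-3/2) + (5 - sqrt(-10*(-59)))*(-1/4928) = -276 + (5 - sqrt(590))*(-1/4928) = -276 + (-5/4928 + sqrt(590)/4928) = -1360133/4928 + sqrt(590)/4928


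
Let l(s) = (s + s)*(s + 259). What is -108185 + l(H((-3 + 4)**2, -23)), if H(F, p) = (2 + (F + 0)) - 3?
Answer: -108185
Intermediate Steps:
H(F, p) = -1 + F (H(F, p) = (2 + F) - 3 = -1 + F)
l(s) = 2*s*(259 + s) (l(s) = (2*s)*(259 + s) = 2*s*(259 + s))
-108185 + l(H((-3 + 4)**2, -23)) = -108185 + 2*(-1 + (-3 + 4)**2)*(259 + (-1 + (-3 + 4)**2)) = -108185 + 2*(-1 + 1**2)*(259 + (-1 + 1**2)) = -108185 + 2*(-1 + 1)*(259 + (-1 + 1)) = -108185 + 2*0*(259 + 0) = -108185 + 2*0*259 = -108185 + 0 = -108185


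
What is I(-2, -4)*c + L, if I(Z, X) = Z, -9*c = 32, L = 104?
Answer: 1000/9 ≈ 111.11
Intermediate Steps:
c = -32/9 (c = -⅑*32 = -32/9 ≈ -3.5556)
I(-2, -4)*c + L = -2*(-32/9) + 104 = 64/9 + 104 = 1000/9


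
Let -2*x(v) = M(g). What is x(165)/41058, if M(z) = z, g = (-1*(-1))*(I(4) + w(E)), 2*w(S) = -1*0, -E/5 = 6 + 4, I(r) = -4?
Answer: 1/20529 ≈ 4.8712e-5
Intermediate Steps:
E = -50 (E = -5*(6 + 4) = -5*10 = -50)
w(S) = 0 (w(S) = (-1*0)/2 = (1/2)*0 = 0)
g = -4 (g = (-1*(-1))*(-4 + 0) = 1*(-4) = -4)
x(v) = 2 (x(v) = -1/2*(-4) = 2)
x(165)/41058 = 2/41058 = 2*(1/41058) = 1/20529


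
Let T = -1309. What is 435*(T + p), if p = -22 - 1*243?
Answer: -684690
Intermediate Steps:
p = -265 (p = -22 - 243 = -265)
435*(T + p) = 435*(-1309 - 265) = 435*(-1574) = -684690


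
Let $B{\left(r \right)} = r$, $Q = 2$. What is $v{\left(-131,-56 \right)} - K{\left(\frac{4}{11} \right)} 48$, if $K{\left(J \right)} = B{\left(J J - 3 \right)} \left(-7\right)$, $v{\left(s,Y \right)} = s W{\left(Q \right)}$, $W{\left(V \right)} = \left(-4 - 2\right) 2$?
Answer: $\frac{73620}{121} \approx 608.43$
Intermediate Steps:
$W{\left(V \right)} = -12$ ($W{\left(V \right)} = \left(-6\right) 2 = -12$)
$v{\left(s,Y \right)} = - 12 s$ ($v{\left(s,Y \right)} = s \left(-12\right) = - 12 s$)
$K{\left(J \right)} = 21 - 7 J^{2}$ ($K{\left(J \right)} = \left(J J - 3\right) \left(-7\right) = \left(J^{2} - 3\right) \left(-7\right) = \left(-3 + J^{2}\right) \left(-7\right) = 21 - 7 J^{2}$)
$v{\left(-131,-56 \right)} - K{\left(\frac{4}{11} \right)} 48 = \left(-12\right) \left(-131\right) - \left(21 - 7 \left(\frac{4}{11}\right)^{2}\right) 48 = 1572 - \left(21 - 7 \left(4 \cdot \frac{1}{11}\right)^{2}\right) 48 = 1572 - \left(21 - 7 \left(\frac{4}{11}\right)^{2}\right) 48 = 1572 - \left(21 - \frac{112}{121}\right) 48 = 1572 - \frac{2429}{121} \cdot 48 = 1572 - \frac{116592}{121} = \frac{73620}{121}$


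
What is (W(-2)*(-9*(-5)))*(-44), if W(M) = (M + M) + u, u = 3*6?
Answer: -27720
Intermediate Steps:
u = 18
W(M) = 18 + 2*M (W(M) = (M + M) + 18 = 2*M + 18 = 18 + 2*M)
(W(-2)*(-9*(-5)))*(-44) = ((18 + 2*(-2))*(-9*(-5)))*(-44) = ((18 - 4)*45)*(-44) = (14*45)*(-44) = 630*(-44) = -27720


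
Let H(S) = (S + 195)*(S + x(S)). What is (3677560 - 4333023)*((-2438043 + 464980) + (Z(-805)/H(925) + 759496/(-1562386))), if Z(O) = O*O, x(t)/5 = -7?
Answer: 5754630212811843577559/4449675328 ≈ 1.2933e+12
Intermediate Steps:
x(t) = -35 (x(t) = 5*(-7) = -35)
H(S) = (-35 + S)*(195 + S) (H(S) = (S + 195)*(S - 35) = (195 + S)*(-35 + S) = (-35 + S)*(195 + S))
Z(O) = O**2
(3677560 - 4333023)*((-2438043 + 464980) + (Z(-805)/H(925) + 759496/(-1562386))) = (3677560 - 4333023)*((-2438043 + 464980) + ((-805)**2/(-6825 + 925**2 + 160*925) + 759496/(-1562386))) = -655463*(-1973063 + (648025/(-6825 + 855625 + 148000) + 759496*(-1/1562386))) = -655463*(-1973063 + (648025/996800 - 379748/781193)) = -655463*(-1973063 + (648025*(1/996800) - 379748/781193)) = -655463*(-1973063 + (3703/5696 - 379748/781193)) = -655463*(-1973063 + 729713071/4449675328) = -655463*(-8779489021976593/4449675328) = 5754630212811843577559/4449675328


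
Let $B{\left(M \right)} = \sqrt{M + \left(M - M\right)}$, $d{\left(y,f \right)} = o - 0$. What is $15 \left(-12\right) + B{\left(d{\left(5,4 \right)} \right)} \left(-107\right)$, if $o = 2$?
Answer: $-180 - 107 \sqrt{2} \approx -331.32$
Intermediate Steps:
$d{\left(y,f \right)} = 2$ ($d{\left(y,f \right)} = 2 - 0 = 2 + 0 = 2$)
$B{\left(M \right)} = \sqrt{M}$ ($B{\left(M \right)} = \sqrt{M + 0} = \sqrt{M}$)
$15 \left(-12\right) + B{\left(d{\left(5,4 \right)} \right)} \left(-107\right) = 15 \left(-12\right) + \sqrt{2} \left(-107\right) = -180 - 107 \sqrt{2}$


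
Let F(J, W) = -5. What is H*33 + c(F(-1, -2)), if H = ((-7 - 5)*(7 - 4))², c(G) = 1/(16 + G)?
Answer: 470449/11 ≈ 42768.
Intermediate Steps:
H = 1296 (H = (-12*3)² = (-36)² = 1296)
H*33 + c(F(-1, -2)) = 1296*33 + 1/(16 - 5) = 42768 + 1/11 = 470449/11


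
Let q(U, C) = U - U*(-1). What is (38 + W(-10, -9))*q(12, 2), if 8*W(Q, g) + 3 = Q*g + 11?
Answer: 1206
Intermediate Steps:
W(Q, g) = 1 + Q*g/8 (W(Q, g) = -3/8 + (Q*g + 11)/8 = -3/8 + (11 + Q*g)/8 = -3/8 + (11/8 + Q*g/8) = 1 + Q*g/8)
q(U, C) = 2*U (q(U, C) = U - (-1)*U = U + U = 2*U)
(38 + W(-10, -9))*q(12, 2) = (38 + (1 + (1/8)*(-10)*(-9)))*(2*12) = (38 + (1 + 45/4))*24 = (38 + 49/4)*24 = (201/4)*24 = 1206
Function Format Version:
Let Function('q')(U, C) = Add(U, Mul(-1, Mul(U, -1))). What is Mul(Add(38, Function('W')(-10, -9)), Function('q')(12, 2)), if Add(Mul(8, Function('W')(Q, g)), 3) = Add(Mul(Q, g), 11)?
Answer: 1206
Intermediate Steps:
Function('W')(Q, g) = Add(1, Mul(Rational(1, 8), Q, g)) (Function('W')(Q, g) = Add(Rational(-3, 8), Mul(Rational(1, 8), Add(Mul(Q, g), 11))) = Add(Rational(-3, 8), Mul(Rational(1, 8), Add(11, Mul(Q, g)))) = Add(Rational(-3, 8), Add(Rational(11, 8), Mul(Rational(1, 8), Q, g))) = Add(1, Mul(Rational(1, 8), Q, g)))
Function('q')(U, C) = Mul(2, U) (Function('q')(U, C) = Add(U, Mul(-1, Mul(-1, U))) = Add(U, U) = Mul(2, U))
Mul(Add(38, Function('W')(-10, -9)), Function('q')(12, 2)) = Mul(Add(38, Add(1, Mul(Rational(1, 8), -10, -9))), Mul(2, 12)) = Mul(Add(38, Add(1, Rational(45, 4))), 24) = Mul(Add(38, Rational(49, 4)), 24) = Mul(Rational(201, 4), 24) = 1206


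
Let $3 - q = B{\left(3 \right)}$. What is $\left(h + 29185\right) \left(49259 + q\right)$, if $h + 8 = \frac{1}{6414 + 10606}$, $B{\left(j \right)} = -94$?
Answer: $\frac{6127455363399}{4255} \approx 1.4401 \cdot 10^{9}$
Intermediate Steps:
$q = 97$ ($q = 3 - -94 = 3 + 94 = 97$)
$h = - \frac{136159}{17020}$ ($h = -8 + \frac{1}{6414 + 10606} = -8 + \frac{1}{17020} = - \frac{136159}{17020} \approx -7.9999$)
$\left(h + 29185\right) \left(49259 + q\right) = \left(- \frac{136159}{17020} + 29185\right) \left(49259 + 97\right) = \frac{496592541}{17020} \cdot 49356 = \frac{6127455363399}{4255}$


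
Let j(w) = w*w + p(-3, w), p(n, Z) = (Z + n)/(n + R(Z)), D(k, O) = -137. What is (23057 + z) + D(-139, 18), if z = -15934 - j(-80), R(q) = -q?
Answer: 45205/77 ≈ 587.08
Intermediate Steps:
p(n, Z) = (Z + n)/(n - Z)
j(w) = w² + (-3 + w)/(-3 - w) (j(w) = w*w + (w - 3)/(-3 - w) = w² + (-3 + w)/(-3 - w))
z = -1719635/77 (z = -15934 - (3 - 1*(-80) + (-80)²*(3 - 80))/(3 - 80) = -15934 - (3 + 80 + 6400*(-77))/(-77) = -15934 - (-1)*(3 + 80 - 492800)/77 = -15934 - (-1)*(-492717)/77 = -15934 - 1*492717/77 = -15934 - 492717/77 = -1719635/77 ≈ -22333.)
(23057 + z) + D(-139, 18) = (23057 - 1719635/77) - 137 = 55754/77 - 137 = 45205/77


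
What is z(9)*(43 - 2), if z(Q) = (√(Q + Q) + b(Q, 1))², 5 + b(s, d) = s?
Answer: 1394 + 984*√2 ≈ 2785.6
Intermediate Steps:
b(s, d) = -5 + s
z(Q) = (-5 + Q + √2*√Q)² (z(Q) = (√(Q + Q) + (-5 + Q))² = (√(2*Q) + (-5 + Q))² = (√2*√Q + (-5 + Q))² = (-5 + Q + √2*√Q)²)
z(9)*(43 - 2) = (-5 + 9 + √2*√9)²*(43 - 2) = (-5 + 9 + √2*3)²*41 = (-5 + 9 + 3*√2)²*41 = (4 + 3*√2)²*41 = 41*(4 + 3*√2)²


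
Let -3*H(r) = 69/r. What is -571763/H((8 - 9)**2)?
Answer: 571763/23 ≈ 24859.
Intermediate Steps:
H(r) = -23/r
-571763/H((8 - 9)**2) = -571763*(-(8 - 9)**2/23) = -571763/((-23/((-1)**2))) = -571763/((-23/1)) = -571763/((-23*1)) = -571763/(-23) = -571763*(-1/23) = 571763/23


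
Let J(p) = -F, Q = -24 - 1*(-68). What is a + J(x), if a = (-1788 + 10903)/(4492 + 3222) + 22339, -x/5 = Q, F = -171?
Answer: 173651255/7714 ≈ 22511.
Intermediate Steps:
Q = 44 (Q = -24 + 68 = 44)
x = -220 (x = -5*44 = -220)
a = 172332161/7714 (a = 9115/7714 + 22339 = 172332161/7714 ≈ 22340.)
J(p) = 171 (J(p) = -1*(-171) = 171)
a + J(x) = 172332161/7714 + 171 = 173651255/7714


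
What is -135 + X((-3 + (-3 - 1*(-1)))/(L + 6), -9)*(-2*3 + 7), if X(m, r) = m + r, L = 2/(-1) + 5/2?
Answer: -1882/13 ≈ -144.77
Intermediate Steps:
L = 1/2 (L = 2*(-1) + 5*(1/2) = -2 + 5/2 = 1/2 ≈ 0.50000)
-135 + X((-3 + (-3 - 1*(-1)))/(L + 6), -9)*(-2*3 + 7) = -135 + ((-3 + (-3 - 1*(-1)))/(1/2 + 6) - 9)*(-2*3 + 7) = -135 + ((-3 + (-3 + 1))/(13/2) - 9)*(-6 + 7) = -135 + ((-3 - 2)*(2/13) - 9)*1 = -135 + (-5*2/13 - 9)*1 = -135 + (-10/13 - 9)*1 = -135 - 127/13*1 = -135 - 127/13 = -1882/13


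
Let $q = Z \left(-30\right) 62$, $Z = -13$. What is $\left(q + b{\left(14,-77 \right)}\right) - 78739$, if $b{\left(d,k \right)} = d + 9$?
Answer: $-54536$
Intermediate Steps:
$q = 24180$ ($q = \left(-13\right) \left(-30\right) 62 = 390 \cdot 62 = 24180$)
$b{\left(d,k \right)} = 9 + d$
$\left(q + b{\left(14,-77 \right)}\right) - 78739 = \left(24180 + \left(9 + 14\right)\right) - 78739 = \left(24180 + 23\right) - 78739 = 24203 - 78739 = -54536$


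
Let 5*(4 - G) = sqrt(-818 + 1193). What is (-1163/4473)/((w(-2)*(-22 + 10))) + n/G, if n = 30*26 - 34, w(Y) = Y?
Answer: 320337205/107352 + 746*sqrt(15) ≈ 5873.2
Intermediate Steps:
G = 4 - sqrt(15) (G = 4 - sqrt(-818 + 1193)/5 = 4 - sqrt(15) ≈ 0.12702)
n = 746 (n = 780 - 34 = 746)
(-1163/4473)/((w(-2)*(-22 + 10))) + n/G = (-1163/4473)/((-2*(-22 + 10))) + 746/(4 - sqrt(15)) = (-1163*1/4473)/((-2*(-12))) + 746/(4 - sqrt(15)) = -1163/4473/24 + 746/(4 - sqrt(15)) = -1163/4473*1/24 + 746/(4 - sqrt(15)) = -1163/107352 + 746/(4 - sqrt(15))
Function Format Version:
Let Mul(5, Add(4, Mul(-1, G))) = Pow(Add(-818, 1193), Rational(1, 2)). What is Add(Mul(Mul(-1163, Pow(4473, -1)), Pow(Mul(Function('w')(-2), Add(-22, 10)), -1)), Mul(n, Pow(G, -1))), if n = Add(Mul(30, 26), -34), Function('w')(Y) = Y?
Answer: Add(Rational(320337205, 107352), Mul(746, Pow(15, Rational(1, 2)))) ≈ 5873.2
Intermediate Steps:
G = Add(4, Mul(-1, Pow(15, Rational(1, 2)))) (G = Add(4, Mul(Rational(-1, 5), Pow(Add(-818, 1193), Rational(1, 2)))) = Add(4, Mul(Rational(-1, 5), Pow(375, Rational(1, 2)))) = Add(4, Mul(Rational(-1, 5), Mul(5, Pow(15, Rational(1, 2))))) = Add(4, Mul(-1, Pow(15, Rational(1, 2)))) ≈ 0.12702)
n = 746 (n = Add(780, -34) = 746)
Add(Mul(Mul(-1163, Pow(4473, -1)), Pow(Mul(Function('w')(-2), Add(-22, 10)), -1)), Mul(n, Pow(G, -1))) = Add(Mul(Mul(-1163, Pow(4473, -1)), Pow(Mul(-2, Add(-22, 10)), -1)), Mul(746, Pow(Add(4, Mul(-1, Pow(15, Rational(1, 2)))), -1))) = Add(Mul(Mul(-1163, Rational(1, 4473)), Pow(Mul(-2, -12), -1)), Mul(746, Pow(Add(4, Mul(-1, Pow(15, Rational(1, 2)))), -1))) = Add(Mul(Rational(-1163, 4473), Pow(24, -1)), Mul(746, Pow(Add(4, Mul(-1, Pow(15, Rational(1, 2)))), -1))) = Add(Mul(Rational(-1163, 4473), Rational(1, 24)), Mul(746, Pow(Add(4, Mul(-1, Pow(15, Rational(1, 2)))), -1))) = Add(Rational(-1163, 107352), Mul(746, Pow(Add(4, Mul(-1, Pow(15, Rational(1, 2)))), -1)))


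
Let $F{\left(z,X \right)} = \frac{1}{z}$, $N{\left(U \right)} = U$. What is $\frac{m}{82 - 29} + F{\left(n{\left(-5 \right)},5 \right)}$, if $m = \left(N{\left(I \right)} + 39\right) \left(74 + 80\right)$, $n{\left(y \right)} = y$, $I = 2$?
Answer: $\frac{31517}{265} \approx 118.93$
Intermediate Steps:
$m = 6314$ ($m = \left(2 + 39\right) \left(74 + 80\right) = 41 \cdot 154 = 6314$)
$\frac{m}{82 - 29} + F{\left(n{\left(-5 \right)},5 \right)} = \frac{1}{82 - 29} \cdot 6314 + \frac{1}{-5} = \frac{1}{53} \cdot 6314 - \frac{1}{5} = \frac{6314}{53} - \frac{1}{5} = \frac{31517}{265}$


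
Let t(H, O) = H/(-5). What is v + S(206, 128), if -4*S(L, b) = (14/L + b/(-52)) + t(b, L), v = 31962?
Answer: 856129777/26780 ≈ 31969.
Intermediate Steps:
t(H, O) = -H/5 (t(H, O) = H*(-⅕) = -H/5)
S(L, b) = -7/(2*L) + 57*b/1040 (S(L, b) = -((14/L + b/(-52)) - b/5)/4 = -((14/L + b*(-1/52)) - b/5)/4 = -((14/L - b/52) - b/5)/4 = -(14/L - 57*b/260)/4 = -7/(2*L) + 57*b/1040)
v + S(206, 128) = 31962 + (1/1040)*(-3640 + 57*206*128)/206 = 31962 + (1/1040)*(1/206)*(-3640 + 1502976) = 31962 + (1/1040)*(1/206)*1499336 = 31962 + 187417/26780 = 856129777/26780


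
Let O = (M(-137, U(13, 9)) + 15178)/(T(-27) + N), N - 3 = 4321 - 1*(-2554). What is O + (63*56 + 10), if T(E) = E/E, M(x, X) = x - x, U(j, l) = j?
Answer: 24353080/6879 ≈ 3540.2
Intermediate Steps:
M(x, X) = 0
N = 6878 (N = 3 + (4321 - 1*(-2554)) = 3 + (4321 + 2554) = 3 + 6875 = 6878)
T(E) = 1
O = 15178/6879 (O = (0 + 15178)/(1 + 6878) = 15178/6879 ≈ 2.2064)
O + (63*56 + 10) = 15178/6879 + (63*56 + 10) = 15178/6879 + (3528 + 10) = 15178/6879 + 3538 = 24353080/6879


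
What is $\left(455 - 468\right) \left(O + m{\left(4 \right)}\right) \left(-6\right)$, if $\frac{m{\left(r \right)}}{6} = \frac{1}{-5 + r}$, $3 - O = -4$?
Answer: $78$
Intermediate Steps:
$O = 7$ ($O = 3 - -4 = 3 + 4 = 7$)
$m{\left(r \right)} = \frac{6}{-5 + r}$
$\left(455 - 468\right) \left(O + m{\left(4 \right)}\right) \left(-6\right) = \left(455 - 468\right) \left(7 + \frac{6}{-5 + 4}\right) \left(-6\right) = - 13 \left(7 + \frac{6}{-1}\right) \left(-6\right) = - 13 \left(7 + 6 \left(-1\right)\right) \left(-6\right) = - 13 \left(7 - 6\right) \left(-6\right) = - 13 \cdot 1 \left(-6\right) = \left(-13\right) \left(-6\right) = 78$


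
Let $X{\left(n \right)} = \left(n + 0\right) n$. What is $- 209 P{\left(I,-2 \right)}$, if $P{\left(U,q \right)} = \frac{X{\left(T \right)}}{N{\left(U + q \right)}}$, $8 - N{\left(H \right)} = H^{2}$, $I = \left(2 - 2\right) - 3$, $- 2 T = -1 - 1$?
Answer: $\frac{209}{17} \approx 12.294$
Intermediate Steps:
$T = 1$ ($T = - \frac{-1 - 1}{2} = \left(- \frac{1}{2}\right) \left(-2\right) = 1$)
$I = -3$ ($I = 0 - 3 = -3$)
$X{\left(n \right)} = n^{2}$ ($X{\left(n \right)} = n n = n^{2}$)
$N{\left(H \right)} = 8 - H^{2}$
$P{\left(U,q \right)} = \frac{1}{8 - \left(U + q\right)^{2}}$ ($P{\left(U,q \right)} = \frac{1^{2}}{8 - \left(U + q\right)^{2}} = 1 \frac{1}{8 - \left(U + q\right)^{2}} = \frac{1}{8 - \left(U + q\right)^{2}}$)
$- 209 P{\left(I,-2 \right)} = - 209 \left(- \frac{1}{-8 + \left(-3 - 2\right)^{2}}\right) = - 209 \left(- \frac{1}{-8 + \left(-5\right)^{2}}\right) = - 209 \left(- \frac{1}{-8 + 25}\right) = - 209 \left(- \frac{1}{17}\right) = - 209 \left(\left(-1\right) \frac{1}{17}\right) = \left(-209\right) \left(- \frac{1}{17}\right) = \frac{209}{17}$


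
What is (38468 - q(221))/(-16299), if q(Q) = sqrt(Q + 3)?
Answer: -38468/16299 + 4*sqrt(14)/16299 ≈ -2.3592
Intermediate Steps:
q(Q) = sqrt(3 + Q)
(38468 - q(221))/(-16299) = (38468 - sqrt(3 + 221))/(-16299) = (38468 - sqrt(224))*(-1/16299) = (38468 - 4*sqrt(14))*(-1/16299) = -38468/16299 + 4*sqrt(14)/16299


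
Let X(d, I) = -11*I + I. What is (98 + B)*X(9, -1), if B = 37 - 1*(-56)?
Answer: 1910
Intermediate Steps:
X(d, I) = -10*I
B = 93 (B = 37 + 56 = 93)
(98 + B)*X(9, -1) = (98 + 93)*(-10*(-1)) = 191*10 = 1910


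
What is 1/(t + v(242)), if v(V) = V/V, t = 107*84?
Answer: 1/8989 ≈ 0.00011125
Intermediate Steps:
t = 8988
v(V) = 1
1/(t + v(242)) = 1/(8988 + 1) = 1/8989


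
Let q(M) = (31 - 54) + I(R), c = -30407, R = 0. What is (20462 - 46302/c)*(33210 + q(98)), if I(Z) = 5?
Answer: 20653202080512/30407 ≈ 6.7923e+8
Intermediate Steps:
q(M) = -18 (q(M) = (31 - 54) + 5 = -23 + 5 = -18)
(20462 - 46302/c)*(33210 + q(98)) = (20462 - 46302/(-30407))*(33210 - 18) = (20462 - 46302*(-1/30407))*33192 = (20462 + 46302/30407)*33192 = (622234336/30407)*33192 = 20653202080512/30407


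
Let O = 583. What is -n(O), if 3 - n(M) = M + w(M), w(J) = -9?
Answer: 571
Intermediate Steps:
n(M) = 12 - M (n(M) = 3 - (M - 9) = 3 - (-9 + M) = 3 + (9 - M) = 12 - M)
-n(O) = -(12 - 1*583) = -(12 - 583) = -1*(-571) = 571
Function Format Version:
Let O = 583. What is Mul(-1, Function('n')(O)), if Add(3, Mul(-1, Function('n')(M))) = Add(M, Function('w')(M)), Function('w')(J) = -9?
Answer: 571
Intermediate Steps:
Function('n')(M) = Add(12, Mul(-1, M)) (Function('n')(M) = Add(3, Mul(-1, Add(M, -9))) = Add(3, Mul(-1, Add(-9, M))) = Add(3, Add(9, Mul(-1, M))) = Add(12, Mul(-1, M)))
Mul(-1, Function('n')(O)) = Mul(-1, Add(12, Mul(-1, 583))) = Mul(-1, Add(12, -583)) = Mul(-1, -571) = 571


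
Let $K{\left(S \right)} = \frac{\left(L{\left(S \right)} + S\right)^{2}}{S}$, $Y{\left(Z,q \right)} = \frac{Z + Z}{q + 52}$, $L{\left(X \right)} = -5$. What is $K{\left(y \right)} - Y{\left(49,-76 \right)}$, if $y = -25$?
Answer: $- \frac{383}{12} \approx -31.917$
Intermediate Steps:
$Y{\left(Z,q \right)} = \frac{2 Z}{52 + q}$
$K{\left(S \right)} = \frac{\left(-5 + S\right)^{2}}{S}$
$K{\left(y \right)} - Y{\left(49,-76 \right)} = \frac{\left(-5 - 25\right)^{2}}{-25} - 2 \cdot 49 \frac{1}{52 - 76} = - \frac{\left(-30\right)^{2}}{25} - 2 \cdot 49 \frac{1}{-24} = \left(- \frac{1}{25}\right) 900 - 2 \cdot 49 \left(- \frac{1}{24}\right) = -36 - - \frac{49}{12} = -36 + \frac{49}{12} = - \frac{383}{12}$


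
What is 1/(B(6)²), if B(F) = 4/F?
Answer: 9/4 ≈ 2.2500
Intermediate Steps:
1/(B(6)²) = 1/((4/6)²) = 1/((4*(⅙))²) = 1/((⅔)²) = 1/(4/9) = 9/4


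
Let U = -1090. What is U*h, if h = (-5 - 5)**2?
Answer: -109000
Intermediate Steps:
h = 100 (h = (-10)**2 = 100)
U*h = -1090*100 = -109000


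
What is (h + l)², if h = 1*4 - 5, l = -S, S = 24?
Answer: 625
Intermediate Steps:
l = -24 (l = -1*24 = -24)
h = -1 (h = 4 - 5 = -1)
(h + l)² = (-1 - 24)² = (-25)² = 625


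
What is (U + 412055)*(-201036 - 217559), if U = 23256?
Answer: -182219008045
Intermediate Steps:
(U + 412055)*(-201036 - 217559) = (23256 + 412055)*(-201036 - 217559) = 435311*(-418595) = -182219008045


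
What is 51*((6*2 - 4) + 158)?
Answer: 8466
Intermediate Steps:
51*((6*2 - 4) + 158) = 51*((12 - 4) + 158) = 51*(8 + 158) = 51*166 = 8466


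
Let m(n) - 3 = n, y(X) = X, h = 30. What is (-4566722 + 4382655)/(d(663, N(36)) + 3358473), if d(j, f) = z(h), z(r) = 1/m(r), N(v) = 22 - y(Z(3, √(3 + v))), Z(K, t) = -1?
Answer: -6074211/110829610 ≈ -0.054807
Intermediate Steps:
N(v) = 23 (N(v) = 22 - 1*(-1) = 22 + 1 = 23)
m(n) = 3 + n
z(r) = 1/(3 + r)
d(j, f) = 1/33 (d(j, f) = 1/(3 + 30) = 1/33)
(-4566722 + 4382655)/(d(663, N(36)) + 3358473) = (-4566722 + 4382655)/(1/33 + 3358473) = -184067/110829610/33 = -184067*33/110829610 = -6074211/110829610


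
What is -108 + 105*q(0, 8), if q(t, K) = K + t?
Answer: 732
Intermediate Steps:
-108 + 105*q(0, 8) = -108 + 105*(8 + 0) = -108 + 105*8 = -108 + 840 = 732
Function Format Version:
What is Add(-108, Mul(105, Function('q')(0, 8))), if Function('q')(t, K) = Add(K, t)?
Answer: 732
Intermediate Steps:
Add(-108, Mul(105, Function('q')(0, 8))) = Add(-108, Mul(105, Add(8, 0))) = Add(-108, Mul(105, 8)) = Add(-108, 840) = 732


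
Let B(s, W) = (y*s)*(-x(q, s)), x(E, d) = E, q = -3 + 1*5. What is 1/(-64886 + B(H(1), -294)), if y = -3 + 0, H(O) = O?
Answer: -1/64880 ≈ -1.5413e-5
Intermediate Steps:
q = 2 (q = -3 + 5 = 2)
y = -3
B(s, W) = 6*s (B(s, W) = (-3*s)*(-1*2) = -3*s*(-2) = 6*s)
1/(-64886 + B(H(1), -294)) = 1/(-64886 + 6*1) = 1/(-64886 + 6) = 1/(-64880) = -1/64880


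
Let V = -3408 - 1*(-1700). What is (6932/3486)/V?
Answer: -1733/1488522 ≈ -0.0011642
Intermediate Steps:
V = -1708 (V = -3408 + 1700 = -1708)
(6932/3486)/V = (6932/3486)/(-1708) = (6932*(1/3486))*(-1/1708) = (3466/1743)*(-1/1708) = -1733/1488522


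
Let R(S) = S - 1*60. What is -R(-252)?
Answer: 312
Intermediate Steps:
R(S) = -60 + S (R(S) = S - 60 = -60 + S)
-R(-252) = -(-60 - 252) = -1*(-312) = 312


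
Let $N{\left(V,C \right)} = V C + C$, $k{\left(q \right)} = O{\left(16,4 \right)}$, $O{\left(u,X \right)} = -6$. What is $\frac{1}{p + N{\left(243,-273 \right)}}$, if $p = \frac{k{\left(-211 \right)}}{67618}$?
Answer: $- \frac{33809}{2252085111} \approx -1.5012 \cdot 10^{-5}$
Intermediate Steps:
$k{\left(q \right)} = -6$
$p = - \frac{3}{33809}$ ($p = - \frac{6}{67618} = \left(-6\right) \frac{1}{67618} = - \frac{3}{33809} \approx -8.8734 \cdot 10^{-5}$)
$N{\left(V,C \right)} = C + C V$ ($N{\left(V,C \right)} = C V + C = C + C V$)
$\frac{1}{p + N{\left(243,-273 \right)}} = \frac{1}{- \frac{3}{33809} - 273 \left(1 + 243\right)} = \frac{1}{- \frac{3}{33809} - 66612} = \frac{1}{- \frac{2252085111}{33809}} = - \frac{33809}{2252085111}$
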